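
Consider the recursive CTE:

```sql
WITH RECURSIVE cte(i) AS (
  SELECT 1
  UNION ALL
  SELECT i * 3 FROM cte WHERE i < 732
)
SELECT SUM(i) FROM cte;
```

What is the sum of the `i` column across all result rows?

3280

Base: i=1.
Iteration 1: 1 < 732 holds -> i = 1 * 3 = 3.
Iteration 2: 3 < 732 holds -> i = 3 * 3 = 9.
Iteration 3: 9 < 732 holds -> i = 9 * 3 = 27.
Iteration 4: 27 < 732 holds -> i = 27 * 3 = 81.
Iteration 5: 81 < 732 holds -> i = 81 * 3 = 243.
Iteration 6: 243 < 732 holds -> i = 243 * 3 = 729.
Iteration 7: 729 < 732 holds -> i = 729 * 3 = 2187.
Iteration 8: 2187 < 732 fails; recursion stops.
SUM(i) = 1 + 3 + 9 + 27 + 81 + 243 + 729 + 2187 = 3280.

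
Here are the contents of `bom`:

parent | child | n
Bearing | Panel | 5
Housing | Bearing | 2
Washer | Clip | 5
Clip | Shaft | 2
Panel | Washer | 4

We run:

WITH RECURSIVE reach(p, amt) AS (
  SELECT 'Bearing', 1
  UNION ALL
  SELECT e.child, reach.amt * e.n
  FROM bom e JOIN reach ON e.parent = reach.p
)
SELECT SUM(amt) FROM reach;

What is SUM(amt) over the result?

326

Base: (Bearing, amt=1).
Iteration 1: components of {Bearing} -> Panel = 1*5 = 5.
Iteration 2: components of {Panel} -> Washer = 5*4 = 20.
Iteration 3: components of {Washer} -> Clip = 20*5 = 100.
Iteration 4: components of {Clip} -> Shaft = 100*2 = 200.
Iteration 5: no further components; recursion stops.
SUM(amt) = 1 + 5 + 20 + 100 + 200 = 326.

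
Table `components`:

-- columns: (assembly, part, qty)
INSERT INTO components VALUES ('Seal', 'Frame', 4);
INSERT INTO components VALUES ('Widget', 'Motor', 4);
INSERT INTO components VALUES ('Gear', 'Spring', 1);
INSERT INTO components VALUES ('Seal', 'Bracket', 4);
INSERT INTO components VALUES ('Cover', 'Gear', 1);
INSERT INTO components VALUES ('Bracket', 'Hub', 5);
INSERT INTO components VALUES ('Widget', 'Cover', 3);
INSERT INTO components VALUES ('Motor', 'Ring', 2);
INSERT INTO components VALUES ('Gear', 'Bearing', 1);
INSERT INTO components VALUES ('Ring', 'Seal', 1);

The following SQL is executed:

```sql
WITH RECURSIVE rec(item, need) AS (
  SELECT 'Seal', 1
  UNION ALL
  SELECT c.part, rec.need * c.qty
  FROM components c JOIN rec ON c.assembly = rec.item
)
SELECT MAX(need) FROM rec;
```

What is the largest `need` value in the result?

20

Base: (Seal, need=1).
Iteration 1: components of {Seal} -> Bracket = 1*4 = 4, Frame = 1*4 = 4.
Iteration 2: components of {Bracket,Frame} -> Hub = 4*5 = 20.
Iteration 3: no further components; recursion stops.
need values: 1, 4, 4, 20; the maximum is 20.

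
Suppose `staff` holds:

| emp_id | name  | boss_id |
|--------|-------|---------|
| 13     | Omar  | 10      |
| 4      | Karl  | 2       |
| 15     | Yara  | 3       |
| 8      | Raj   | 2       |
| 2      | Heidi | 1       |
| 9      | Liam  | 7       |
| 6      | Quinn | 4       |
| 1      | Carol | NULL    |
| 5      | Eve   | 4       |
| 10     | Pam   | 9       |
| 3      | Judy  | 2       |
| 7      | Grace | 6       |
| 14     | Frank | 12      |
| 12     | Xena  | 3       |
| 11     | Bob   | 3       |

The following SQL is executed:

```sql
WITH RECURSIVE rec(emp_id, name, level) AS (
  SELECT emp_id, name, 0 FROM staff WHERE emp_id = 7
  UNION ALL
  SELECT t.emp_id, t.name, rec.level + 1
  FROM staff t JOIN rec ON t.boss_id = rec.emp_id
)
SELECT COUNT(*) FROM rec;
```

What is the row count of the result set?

Base: emp_id=7 (Grace) at level 0.
Iteration 1: rows with boss_id in {7} -> Liam (id 9, level 1).
Iteration 2: rows with boss_id in {9} -> Pam (id 10, level 2).
Iteration 3: rows with boss_id in {10} -> Omar (id 13, level 3).
Iteration 4: no rows with boss_id in {13}; recursion stops.
Total rows emitted: 4.

4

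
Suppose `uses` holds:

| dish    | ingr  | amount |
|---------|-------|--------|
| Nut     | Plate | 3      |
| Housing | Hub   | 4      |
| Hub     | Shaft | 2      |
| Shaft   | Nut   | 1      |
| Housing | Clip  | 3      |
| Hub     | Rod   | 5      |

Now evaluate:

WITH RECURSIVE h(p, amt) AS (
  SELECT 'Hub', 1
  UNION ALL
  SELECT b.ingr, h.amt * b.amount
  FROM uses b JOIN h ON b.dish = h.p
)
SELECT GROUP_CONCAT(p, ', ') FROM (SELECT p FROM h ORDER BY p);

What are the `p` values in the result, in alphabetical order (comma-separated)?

Base: (Hub, amt=1).
Iteration 1: components of {Hub} -> Rod = 1*5 = 5, Shaft = 1*2 = 2.
Iteration 2: components of {Rod,Shaft} -> Nut = 2*1 = 2.
Iteration 3: components of {Nut} -> Plate = 2*3 = 6.
Iteration 4: no further components; recursion stops.

Hub, Nut, Plate, Rod, Shaft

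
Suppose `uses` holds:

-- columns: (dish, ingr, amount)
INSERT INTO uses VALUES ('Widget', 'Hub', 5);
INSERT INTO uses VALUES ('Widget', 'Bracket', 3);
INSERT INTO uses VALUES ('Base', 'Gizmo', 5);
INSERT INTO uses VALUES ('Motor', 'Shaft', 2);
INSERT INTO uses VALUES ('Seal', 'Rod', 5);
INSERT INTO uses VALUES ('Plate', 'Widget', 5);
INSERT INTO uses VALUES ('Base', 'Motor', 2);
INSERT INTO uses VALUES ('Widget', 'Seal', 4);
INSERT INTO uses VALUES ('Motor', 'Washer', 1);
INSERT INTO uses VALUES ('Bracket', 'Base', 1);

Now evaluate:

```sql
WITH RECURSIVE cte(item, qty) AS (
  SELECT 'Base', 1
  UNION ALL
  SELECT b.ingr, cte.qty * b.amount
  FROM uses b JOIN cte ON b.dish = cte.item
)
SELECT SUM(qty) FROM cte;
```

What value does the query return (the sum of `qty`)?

Base: (Base, qty=1).
Iteration 1: components of {Base} -> Gizmo = 1*5 = 5, Motor = 1*2 = 2.
Iteration 2: components of {Gizmo,Motor} -> Shaft = 2*2 = 4, Washer = 2*1 = 2.
Iteration 3: no further components; recursion stops.
SUM(qty) = 1 + 2 + 5 + 4 + 2 = 14.

14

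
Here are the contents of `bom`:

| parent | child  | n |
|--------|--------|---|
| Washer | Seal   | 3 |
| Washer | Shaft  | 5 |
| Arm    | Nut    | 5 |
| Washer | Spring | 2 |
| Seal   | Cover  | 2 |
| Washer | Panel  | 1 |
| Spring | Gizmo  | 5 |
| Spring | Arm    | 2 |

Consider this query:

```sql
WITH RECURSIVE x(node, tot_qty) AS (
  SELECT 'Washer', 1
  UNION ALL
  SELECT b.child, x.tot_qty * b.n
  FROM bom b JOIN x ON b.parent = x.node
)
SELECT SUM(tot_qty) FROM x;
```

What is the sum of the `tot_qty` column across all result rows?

52

Base: (Washer, tot_qty=1).
Iteration 1: components of {Washer} -> Panel = 1*1 = 1, Seal = 1*3 = 3, Shaft = 1*5 = 5, Spring = 1*2 = 2.
Iteration 2: components of {Panel,Seal,Shaft,Spring} -> Arm = 2*2 = 4, Cover = 3*2 = 6, Gizmo = 2*5 = 10.
Iteration 3: components of {Arm,Cover,Gizmo} -> Nut = 4*5 = 20.
Iteration 4: no further components; recursion stops.
SUM(tot_qty) = 1 + 1 + 2 + 5 + 3 + 4 + 10 + 6 + 20 = 52.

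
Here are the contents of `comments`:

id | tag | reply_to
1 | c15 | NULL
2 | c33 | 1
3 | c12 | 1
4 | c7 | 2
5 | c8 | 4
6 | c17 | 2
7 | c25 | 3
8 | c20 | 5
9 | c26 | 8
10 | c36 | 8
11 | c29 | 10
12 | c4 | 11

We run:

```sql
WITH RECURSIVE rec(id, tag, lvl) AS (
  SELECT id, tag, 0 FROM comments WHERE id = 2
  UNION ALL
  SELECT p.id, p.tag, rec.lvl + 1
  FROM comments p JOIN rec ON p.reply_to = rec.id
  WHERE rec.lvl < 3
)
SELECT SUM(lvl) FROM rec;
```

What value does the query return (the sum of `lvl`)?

Base: id=2 (c33) at lvl 0.
Iteration 1: rows with reply_to in {2} -> c7 (id 4, lvl 1), c17 (id 6, lvl 1).
Iteration 2: rows with reply_to in {4,6} -> c8 (id 5, lvl 2).
Iteration 3: rows with reply_to in {5} -> c20 (id 8, lvl 3).
Iteration 4: lvl < 3 fails for all current rows; recursion stops.
SUM(lvl) = 0 + 1 + 1 + 2 + 3 = 7.

7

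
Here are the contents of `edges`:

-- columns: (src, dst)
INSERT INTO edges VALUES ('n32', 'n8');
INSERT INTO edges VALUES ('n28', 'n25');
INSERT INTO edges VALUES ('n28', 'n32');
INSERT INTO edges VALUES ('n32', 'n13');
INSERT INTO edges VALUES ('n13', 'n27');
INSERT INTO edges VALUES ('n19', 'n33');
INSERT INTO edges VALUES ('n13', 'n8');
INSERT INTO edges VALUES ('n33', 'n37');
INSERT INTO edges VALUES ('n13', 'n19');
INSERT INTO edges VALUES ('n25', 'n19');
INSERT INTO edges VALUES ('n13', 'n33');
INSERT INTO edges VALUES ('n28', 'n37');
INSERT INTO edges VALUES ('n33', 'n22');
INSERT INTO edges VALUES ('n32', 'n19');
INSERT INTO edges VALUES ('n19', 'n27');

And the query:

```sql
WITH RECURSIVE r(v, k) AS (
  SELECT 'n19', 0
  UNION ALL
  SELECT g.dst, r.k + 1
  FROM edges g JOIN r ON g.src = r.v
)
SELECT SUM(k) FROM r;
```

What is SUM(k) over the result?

6

Base: (n19, k=0).
Iteration 1: edges from {n19} -> (n27, k=1), (n33, k=1).
Iteration 2: edges from {n27,n33} -> (n22, k=2), (n37, k=2).
Iteration 3: no outgoing edges from {n22,n37}; recursion stops.
SUM(k) = 0 + 1 + 1 + 2 + 2 = 6.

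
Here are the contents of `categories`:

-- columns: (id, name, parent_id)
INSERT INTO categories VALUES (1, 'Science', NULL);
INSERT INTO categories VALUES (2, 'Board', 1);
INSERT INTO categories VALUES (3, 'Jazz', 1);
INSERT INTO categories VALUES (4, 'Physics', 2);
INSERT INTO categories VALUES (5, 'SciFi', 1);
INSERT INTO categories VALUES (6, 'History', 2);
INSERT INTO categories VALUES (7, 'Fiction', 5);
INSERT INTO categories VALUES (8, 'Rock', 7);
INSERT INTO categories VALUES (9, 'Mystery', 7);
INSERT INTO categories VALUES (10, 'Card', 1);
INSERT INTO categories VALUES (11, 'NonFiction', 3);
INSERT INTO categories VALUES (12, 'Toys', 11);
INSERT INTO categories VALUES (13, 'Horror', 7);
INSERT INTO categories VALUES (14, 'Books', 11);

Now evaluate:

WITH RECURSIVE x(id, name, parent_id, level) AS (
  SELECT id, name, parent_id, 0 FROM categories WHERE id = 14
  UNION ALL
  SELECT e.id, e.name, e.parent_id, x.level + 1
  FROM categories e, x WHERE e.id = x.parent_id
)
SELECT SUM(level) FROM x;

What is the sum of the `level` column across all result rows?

Base: id=14 (Books), parent_id=11, level 0.
Iteration 1: join on id=11 -> NonFiction (id 11, parent_id=3, level 1).
Iteration 2: join on id=3 -> Jazz (id 3, parent_id=1, level 2).
Iteration 3: join on id=1 -> Science (id 1, parent_id=NULL, level 3).
Iteration 4: parent_id is NULL; no match; recursion stops.
SUM(level) = 0 + 1 + 2 + 3 = 6.

6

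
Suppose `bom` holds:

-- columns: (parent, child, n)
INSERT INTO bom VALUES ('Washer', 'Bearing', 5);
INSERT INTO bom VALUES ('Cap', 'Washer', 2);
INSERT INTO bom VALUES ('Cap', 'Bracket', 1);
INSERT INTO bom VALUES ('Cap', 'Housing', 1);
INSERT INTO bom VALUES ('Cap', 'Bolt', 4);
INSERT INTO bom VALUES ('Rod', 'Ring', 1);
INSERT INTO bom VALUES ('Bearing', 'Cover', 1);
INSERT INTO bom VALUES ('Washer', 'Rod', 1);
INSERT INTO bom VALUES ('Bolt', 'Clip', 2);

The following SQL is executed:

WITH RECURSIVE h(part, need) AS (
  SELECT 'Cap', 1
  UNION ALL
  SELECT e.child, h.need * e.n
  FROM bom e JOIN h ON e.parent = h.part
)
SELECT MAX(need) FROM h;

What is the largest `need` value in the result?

10

Base: (Cap, need=1).
Iteration 1: components of {Cap} -> Bolt = 1*4 = 4, Bracket = 1*1 = 1, Housing = 1*1 = 1, Washer = 1*2 = 2.
Iteration 2: components of {Bolt,Bracket,Housing,Washer} -> Bearing = 2*5 = 10, Clip = 4*2 = 8, Rod = 2*1 = 2.
Iteration 3: components of {Bearing,Clip,Rod} -> Cover = 10*1 = 10, Ring = 2*1 = 2.
Iteration 4: no further components; recursion stops.
need values: 1, 2, 1, 4, 1, 10, 2, 8, 10, 2; the maximum is 10.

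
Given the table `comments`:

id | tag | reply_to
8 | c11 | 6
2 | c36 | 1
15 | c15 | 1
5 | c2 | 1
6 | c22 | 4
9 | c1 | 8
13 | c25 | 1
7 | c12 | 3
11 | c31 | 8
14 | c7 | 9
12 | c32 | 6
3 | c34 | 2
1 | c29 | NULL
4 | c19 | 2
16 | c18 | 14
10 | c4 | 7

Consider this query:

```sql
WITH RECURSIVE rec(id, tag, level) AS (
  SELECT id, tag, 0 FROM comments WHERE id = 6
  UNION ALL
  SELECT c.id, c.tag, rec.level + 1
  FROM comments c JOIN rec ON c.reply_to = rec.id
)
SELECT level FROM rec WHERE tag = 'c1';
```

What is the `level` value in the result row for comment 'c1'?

Base: id=6 (c22) at level 0.
Iteration 1: rows with reply_to in {6} -> c11 (id 8, level 1), c32 (id 12, level 1).
Iteration 2: rows with reply_to in {8,12} -> c1 (id 9, level 2), c31 (id 11, level 2).
Iteration 3: rows with reply_to in {9,11} -> c7 (id 14, level 3).
Iteration 4: rows with reply_to in {14} -> c18 (id 16, level 4).
Iteration 5: no rows with reply_to in {16}; recursion stops.

2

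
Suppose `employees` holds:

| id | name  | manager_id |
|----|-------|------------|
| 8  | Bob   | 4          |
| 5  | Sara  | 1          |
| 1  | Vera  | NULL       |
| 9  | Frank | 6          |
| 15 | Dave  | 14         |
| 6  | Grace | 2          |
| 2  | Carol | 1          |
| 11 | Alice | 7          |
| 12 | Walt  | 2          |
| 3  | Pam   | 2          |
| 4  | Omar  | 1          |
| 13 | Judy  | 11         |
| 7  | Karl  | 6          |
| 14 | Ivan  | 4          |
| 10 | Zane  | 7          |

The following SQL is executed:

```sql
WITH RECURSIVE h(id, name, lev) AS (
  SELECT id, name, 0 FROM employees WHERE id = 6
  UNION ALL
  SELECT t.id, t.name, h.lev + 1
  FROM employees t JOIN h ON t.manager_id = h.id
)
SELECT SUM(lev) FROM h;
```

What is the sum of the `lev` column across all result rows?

Base: id=6 (Grace) at lev 0.
Iteration 1: rows with manager_id in {6} -> Karl (id 7, lev 1), Frank (id 9, lev 1).
Iteration 2: rows with manager_id in {7,9} -> Zane (id 10, lev 2), Alice (id 11, lev 2).
Iteration 3: rows with manager_id in {10,11} -> Judy (id 13, lev 3).
Iteration 4: no rows with manager_id in {13}; recursion stops.
SUM(lev) = 0 + 1 + 1 + 2 + 2 + 3 = 9.

9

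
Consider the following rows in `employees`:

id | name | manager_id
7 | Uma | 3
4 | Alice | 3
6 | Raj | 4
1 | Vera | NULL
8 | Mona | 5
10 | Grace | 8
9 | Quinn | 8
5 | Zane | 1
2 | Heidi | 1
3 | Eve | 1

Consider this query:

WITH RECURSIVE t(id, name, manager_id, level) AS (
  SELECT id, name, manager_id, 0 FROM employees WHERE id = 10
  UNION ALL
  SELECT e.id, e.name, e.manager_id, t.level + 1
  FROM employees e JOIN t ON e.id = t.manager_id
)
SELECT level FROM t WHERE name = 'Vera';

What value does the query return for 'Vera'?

3

Base: id=10 (Grace), manager_id=8, level 0.
Iteration 1: join on id=8 -> Mona (id 8, manager_id=5, level 1).
Iteration 2: join on id=5 -> Zane (id 5, manager_id=1, level 2).
Iteration 3: join on id=1 -> Vera (id 1, manager_id=NULL, level 3).
Iteration 4: manager_id is NULL; no match; recursion stops.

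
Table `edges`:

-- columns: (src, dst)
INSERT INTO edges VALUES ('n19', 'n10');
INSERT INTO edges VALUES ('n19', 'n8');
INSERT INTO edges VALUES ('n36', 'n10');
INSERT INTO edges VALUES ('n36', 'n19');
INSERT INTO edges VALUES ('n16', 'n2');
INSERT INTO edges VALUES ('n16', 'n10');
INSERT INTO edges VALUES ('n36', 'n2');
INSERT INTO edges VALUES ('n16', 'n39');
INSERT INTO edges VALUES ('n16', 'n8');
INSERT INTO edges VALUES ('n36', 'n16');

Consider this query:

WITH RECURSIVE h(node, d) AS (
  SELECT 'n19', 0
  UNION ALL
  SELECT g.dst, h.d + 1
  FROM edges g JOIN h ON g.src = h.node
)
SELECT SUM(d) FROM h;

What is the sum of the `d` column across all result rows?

Base: (n19, d=0).
Iteration 1: edges from {n19} -> (n10, d=1), (n8, d=1).
Iteration 2: no outgoing edges from {n10,n8}; recursion stops.
SUM(d) = 0 + 1 + 1 = 2.

2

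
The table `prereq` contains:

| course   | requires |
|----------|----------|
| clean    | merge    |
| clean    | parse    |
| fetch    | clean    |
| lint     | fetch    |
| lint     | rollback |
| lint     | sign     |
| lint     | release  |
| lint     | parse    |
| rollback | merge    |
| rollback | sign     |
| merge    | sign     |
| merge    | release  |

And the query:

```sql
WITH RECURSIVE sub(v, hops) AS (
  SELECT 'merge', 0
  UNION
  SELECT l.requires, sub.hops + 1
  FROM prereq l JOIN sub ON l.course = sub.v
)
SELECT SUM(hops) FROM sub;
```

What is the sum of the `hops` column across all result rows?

Base: (merge, hops=0).
Iteration 1: edges from {merge} -> (release, hops=1), (sign, hops=1).
Iteration 2: no outgoing edges from {release,sign}; recursion stops.
SUM(hops) = 0 + 1 + 1 = 2.

2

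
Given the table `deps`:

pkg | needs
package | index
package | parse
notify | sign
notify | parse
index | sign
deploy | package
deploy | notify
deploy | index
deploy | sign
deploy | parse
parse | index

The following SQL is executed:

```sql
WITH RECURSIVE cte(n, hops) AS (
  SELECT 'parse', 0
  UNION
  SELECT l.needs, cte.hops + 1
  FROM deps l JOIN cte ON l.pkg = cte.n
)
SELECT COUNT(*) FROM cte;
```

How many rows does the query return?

3

Base: (parse, hops=0).
Iteration 1: edges from {parse} -> (index, hops=1).
Iteration 2: edges from {index} -> (sign, hops=2).
Iteration 3: no outgoing edges from {sign}; recursion stops.
Total rows emitted: 3.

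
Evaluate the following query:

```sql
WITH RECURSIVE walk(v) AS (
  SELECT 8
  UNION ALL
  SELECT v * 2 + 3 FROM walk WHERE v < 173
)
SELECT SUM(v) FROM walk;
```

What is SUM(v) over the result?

Base: v=8.
Iteration 1: 8 < 173 holds -> v = 8 * 2 + 3 = 19.
Iteration 2: 19 < 173 holds -> v = 19 * 2 + 3 = 41.
Iteration 3: 41 < 173 holds -> v = 41 * 2 + 3 = 85.
Iteration 4: 85 < 173 holds -> v = 85 * 2 + 3 = 173.
Iteration 5: 173 < 173 fails; recursion stops.
SUM(v) = 8 + 19 + 41 + 85 + 173 = 326.

326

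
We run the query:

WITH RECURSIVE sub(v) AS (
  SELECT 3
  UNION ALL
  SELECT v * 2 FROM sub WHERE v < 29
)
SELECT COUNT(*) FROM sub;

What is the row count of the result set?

5

Base: v=3.
Iteration 1: 3 < 29 holds -> v = 3 * 2 = 6.
Iteration 2: 6 < 29 holds -> v = 6 * 2 = 12.
Iteration 3: 12 < 29 holds -> v = 12 * 2 = 24.
Iteration 4: 24 < 29 holds -> v = 24 * 2 = 48.
Iteration 5: 48 < 29 fails; recursion stops.
Total rows emitted: 5.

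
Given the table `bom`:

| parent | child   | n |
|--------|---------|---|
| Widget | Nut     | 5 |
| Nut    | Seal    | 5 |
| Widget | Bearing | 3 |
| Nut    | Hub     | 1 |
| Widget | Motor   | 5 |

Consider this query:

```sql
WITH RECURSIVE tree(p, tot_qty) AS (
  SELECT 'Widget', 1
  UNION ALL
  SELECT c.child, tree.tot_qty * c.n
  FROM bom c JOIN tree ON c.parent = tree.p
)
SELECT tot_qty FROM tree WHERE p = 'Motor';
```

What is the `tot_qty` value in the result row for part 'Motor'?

5

Base: (Widget, tot_qty=1).
Iteration 1: components of {Widget} -> Bearing = 1*3 = 3, Motor = 1*5 = 5, Nut = 1*5 = 5.
Iteration 2: components of {Bearing,Motor,Nut} -> Hub = 5*1 = 5, Seal = 5*5 = 25.
Iteration 3: no further components; recursion stops.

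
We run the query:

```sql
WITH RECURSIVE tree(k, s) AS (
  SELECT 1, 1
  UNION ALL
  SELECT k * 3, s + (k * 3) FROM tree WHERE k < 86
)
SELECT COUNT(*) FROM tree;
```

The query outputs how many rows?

Base: k=1, s=1.
Iteration 1: 1 < 86 holds -> k = 1 * 3 = 3, s = 1 + 3 = 4.
Iteration 2: 3 < 86 holds -> k = 3 * 3 = 9, s = 4 + 9 = 13.
Iteration 3: 9 < 86 holds -> k = 9 * 3 = 27, s = 13 + 27 = 40.
Iteration 4: 27 < 86 holds -> k = 27 * 3 = 81, s = 40 + 81 = 121.
Iteration 5: 81 < 86 holds -> k = 81 * 3 = 243, s = 121 + 243 = 364.
Iteration 6: 243 < 86 fails; recursion stops.
Total rows emitted: 6.

6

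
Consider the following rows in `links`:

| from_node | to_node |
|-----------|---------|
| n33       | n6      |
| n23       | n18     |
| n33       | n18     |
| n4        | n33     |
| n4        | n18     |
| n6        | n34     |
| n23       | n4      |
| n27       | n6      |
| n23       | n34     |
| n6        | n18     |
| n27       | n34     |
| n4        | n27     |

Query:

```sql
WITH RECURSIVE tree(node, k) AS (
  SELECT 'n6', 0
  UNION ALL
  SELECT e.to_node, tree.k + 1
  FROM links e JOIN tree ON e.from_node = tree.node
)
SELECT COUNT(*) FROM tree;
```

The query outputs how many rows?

Base: (n6, k=0).
Iteration 1: edges from {n6} -> (n18, k=1), (n34, k=1).
Iteration 2: no outgoing edges from {n18,n34}; recursion stops.
Total rows emitted: 3.

3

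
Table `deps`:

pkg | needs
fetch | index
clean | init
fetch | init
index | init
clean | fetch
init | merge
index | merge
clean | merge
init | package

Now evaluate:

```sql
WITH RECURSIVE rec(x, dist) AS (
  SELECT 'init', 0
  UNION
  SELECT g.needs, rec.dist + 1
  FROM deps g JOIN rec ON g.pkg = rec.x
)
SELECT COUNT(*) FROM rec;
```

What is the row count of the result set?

3

Base: (init, dist=0).
Iteration 1: edges from {init} -> (merge, dist=1), (package, dist=1).
Iteration 2: no outgoing edges from {merge,package}; recursion stops.
Total rows emitted: 3.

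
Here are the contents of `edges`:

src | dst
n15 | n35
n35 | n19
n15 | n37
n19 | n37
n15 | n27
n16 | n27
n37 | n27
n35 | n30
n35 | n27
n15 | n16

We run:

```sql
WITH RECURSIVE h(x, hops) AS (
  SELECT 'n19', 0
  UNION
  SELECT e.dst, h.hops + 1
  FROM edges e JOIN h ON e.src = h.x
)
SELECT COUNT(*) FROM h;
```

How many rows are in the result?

3

Base: (n19, hops=0).
Iteration 1: edges from {n19} -> (n37, hops=1).
Iteration 2: edges from {n37} -> (n27, hops=2).
Iteration 3: no outgoing edges from {n27}; recursion stops.
Total rows emitted: 3.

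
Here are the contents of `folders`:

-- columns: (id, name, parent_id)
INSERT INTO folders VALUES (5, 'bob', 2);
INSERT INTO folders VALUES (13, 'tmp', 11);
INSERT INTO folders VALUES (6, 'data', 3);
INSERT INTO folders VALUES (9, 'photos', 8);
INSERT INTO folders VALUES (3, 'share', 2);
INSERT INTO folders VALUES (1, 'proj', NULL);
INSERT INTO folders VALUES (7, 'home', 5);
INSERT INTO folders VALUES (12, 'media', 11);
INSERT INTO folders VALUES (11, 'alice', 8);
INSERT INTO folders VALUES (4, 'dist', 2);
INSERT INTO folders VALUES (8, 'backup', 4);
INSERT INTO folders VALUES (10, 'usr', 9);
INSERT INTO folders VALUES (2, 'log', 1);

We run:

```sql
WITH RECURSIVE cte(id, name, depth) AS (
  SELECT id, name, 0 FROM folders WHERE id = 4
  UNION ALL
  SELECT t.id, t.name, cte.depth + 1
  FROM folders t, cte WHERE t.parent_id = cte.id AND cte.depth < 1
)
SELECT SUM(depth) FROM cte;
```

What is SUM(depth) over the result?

1

Base: id=4 (dist) at depth 0.
Iteration 1: rows with parent_id in {4} -> backup (id 8, depth 1).
Iteration 2: depth < 1 fails for all current rows; recursion stops.
SUM(depth) = 0 + 1 = 1.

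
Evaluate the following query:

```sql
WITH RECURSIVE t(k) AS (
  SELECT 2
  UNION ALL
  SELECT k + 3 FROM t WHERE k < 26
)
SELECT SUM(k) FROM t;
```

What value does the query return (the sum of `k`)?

Base: k=2.
Iteration 1: 2 < 26 holds -> k = 2 + 3 = 5.
Iteration 2: 5 < 26 holds -> k = 5 + 3 = 8.
Iteration 3: 8 < 26 holds -> k = 8 + 3 = 11.
Iteration 4: 11 < 26 holds -> k = 11 + 3 = 14.
Iteration 5: 14 < 26 holds -> k = 14 + 3 = 17.
Iteration 6: 17 < 26 holds -> k = 17 + 3 = 20.
Iteration 7: 20 < 26 holds -> k = 20 + 3 = 23.
Iteration 8: 23 < 26 holds -> k = 23 + 3 = 26.
Iteration 9: 26 < 26 fails; recursion stops.
SUM(k) = 2 + 5 + 8 + 11 + 14 + 17 + 20 + 23 + 26 = 126.

126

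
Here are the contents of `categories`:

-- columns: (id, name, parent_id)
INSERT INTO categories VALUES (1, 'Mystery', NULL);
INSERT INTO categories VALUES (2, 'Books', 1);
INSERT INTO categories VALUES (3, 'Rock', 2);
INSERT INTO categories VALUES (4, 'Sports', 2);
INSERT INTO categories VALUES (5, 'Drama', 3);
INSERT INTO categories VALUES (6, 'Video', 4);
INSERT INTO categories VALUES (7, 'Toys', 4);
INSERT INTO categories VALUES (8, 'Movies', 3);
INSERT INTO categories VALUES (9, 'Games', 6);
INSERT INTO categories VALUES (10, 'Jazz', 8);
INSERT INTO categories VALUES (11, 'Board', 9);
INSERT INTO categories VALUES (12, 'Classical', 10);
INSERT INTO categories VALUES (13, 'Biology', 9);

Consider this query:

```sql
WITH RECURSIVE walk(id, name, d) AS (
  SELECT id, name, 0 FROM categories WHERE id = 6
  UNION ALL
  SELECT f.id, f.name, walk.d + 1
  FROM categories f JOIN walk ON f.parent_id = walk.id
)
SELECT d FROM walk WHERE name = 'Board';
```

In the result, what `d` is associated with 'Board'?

Base: id=6 (Video) at d 0.
Iteration 1: rows with parent_id in {6} -> Games (id 9, d 1).
Iteration 2: rows with parent_id in {9} -> Board (id 11, d 2), Biology (id 13, d 2).
Iteration 3: no rows with parent_id in {11,13}; recursion stops.

2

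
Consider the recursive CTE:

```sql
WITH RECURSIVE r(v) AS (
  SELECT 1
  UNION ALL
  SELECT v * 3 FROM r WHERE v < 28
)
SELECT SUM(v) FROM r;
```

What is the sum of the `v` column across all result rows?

Base: v=1.
Iteration 1: 1 < 28 holds -> v = 1 * 3 = 3.
Iteration 2: 3 < 28 holds -> v = 3 * 3 = 9.
Iteration 3: 9 < 28 holds -> v = 9 * 3 = 27.
Iteration 4: 27 < 28 holds -> v = 27 * 3 = 81.
Iteration 5: 81 < 28 fails; recursion stops.
SUM(v) = 1 + 3 + 9 + 27 + 81 = 121.

121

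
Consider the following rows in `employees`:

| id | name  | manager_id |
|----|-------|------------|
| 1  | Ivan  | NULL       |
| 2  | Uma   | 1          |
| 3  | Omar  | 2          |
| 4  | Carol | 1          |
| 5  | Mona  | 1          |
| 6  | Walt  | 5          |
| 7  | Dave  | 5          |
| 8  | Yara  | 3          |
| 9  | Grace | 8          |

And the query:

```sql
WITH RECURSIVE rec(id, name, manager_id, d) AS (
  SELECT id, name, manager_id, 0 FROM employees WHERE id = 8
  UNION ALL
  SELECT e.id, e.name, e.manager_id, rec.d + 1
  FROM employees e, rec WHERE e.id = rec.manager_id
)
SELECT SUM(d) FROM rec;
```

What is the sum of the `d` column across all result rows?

Base: id=8 (Yara), manager_id=3, d 0.
Iteration 1: join on id=3 -> Omar (id 3, manager_id=2, d 1).
Iteration 2: join on id=2 -> Uma (id 2, manager_id=1, d 2).
Iteration 3: join on id=1 -> Ivan (id 1, manager_id=NULL, d 3).
Iteration 4: manager_id is NULL; no match; recursion stops.
SUM(d) = 0 + 1 + 2 + 3 = 6.

6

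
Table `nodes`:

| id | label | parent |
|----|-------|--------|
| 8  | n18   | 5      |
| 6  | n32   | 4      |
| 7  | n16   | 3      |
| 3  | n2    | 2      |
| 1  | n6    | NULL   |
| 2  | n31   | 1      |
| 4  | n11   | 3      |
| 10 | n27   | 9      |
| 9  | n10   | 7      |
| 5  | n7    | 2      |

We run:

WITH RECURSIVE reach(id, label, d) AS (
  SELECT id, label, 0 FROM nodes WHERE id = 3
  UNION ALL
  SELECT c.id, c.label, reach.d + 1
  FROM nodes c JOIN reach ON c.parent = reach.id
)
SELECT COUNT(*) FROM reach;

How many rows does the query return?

6

Base: id=3 (n2) at d 0.
Iteration 1: rows with parent in {3} -> n11 (id 4, d 1), n16 (id 7, d 1).
Iteration 2: rows with parent in {4,7} -> n32 (id 6, d 2), n10 (id 9, d 2).
Iteration 3: rows with parent in {6,9} -> n27 (id 10, d 3).
Iteration 4: no rows with parent in {10}; recursion stops.
Total rows emitted: 6.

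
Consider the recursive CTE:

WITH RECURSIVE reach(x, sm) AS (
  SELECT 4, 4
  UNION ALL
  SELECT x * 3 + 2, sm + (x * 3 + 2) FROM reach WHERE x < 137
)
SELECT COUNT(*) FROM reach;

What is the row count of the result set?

Base: x=4, sm=4.
Iteration 1: 4 < 137 holds -> x = 4 * 3 + 2 = 14, sm = 4 + 14 = 18.
Iteration 2: 14 < 137 holds -> x = 14 * 3 + 2 = 44, sm = 18 + 44 = 62.
Iteration 3: 44 < 137 holds -> x = 44 * 3 + 2 = 134, sm = 62 + 134 = 196.
Iteration 4: 134 < 137 holds -> x = 134 * 3 + 2 = 404, sm = 196 + 404 = 600.
Iteration 5: 404 < 137 fails; recursion stops.
Total rows emitted: 5.

5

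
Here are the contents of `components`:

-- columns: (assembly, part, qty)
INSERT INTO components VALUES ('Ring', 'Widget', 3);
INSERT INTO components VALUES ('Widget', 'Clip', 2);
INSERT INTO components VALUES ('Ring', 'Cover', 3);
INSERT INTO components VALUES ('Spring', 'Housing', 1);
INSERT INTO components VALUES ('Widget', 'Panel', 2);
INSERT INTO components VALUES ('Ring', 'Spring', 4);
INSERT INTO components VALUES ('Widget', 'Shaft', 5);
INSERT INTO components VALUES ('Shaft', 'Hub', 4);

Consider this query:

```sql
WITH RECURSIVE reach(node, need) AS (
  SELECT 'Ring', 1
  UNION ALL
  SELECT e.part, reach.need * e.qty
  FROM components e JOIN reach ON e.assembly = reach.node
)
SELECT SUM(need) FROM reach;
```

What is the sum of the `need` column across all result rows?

Base: (Ring, need=1).
Iteration 1: components of {Ring} -> Cover = 1*3 = 3, Spring = 1*4 = 4, Widget = 1*3 = 3.
Iteration 2: components of {Cover,Spring,Widget} -> Clip = 3*2 = 6, Housing = 4*1 = 4, Panel = 3*2 = 6, Shaft = 3*5 = 15.
Iteration 3: components of {Clip,Housing,Panel,Shaft} -> Hub = 15*4 = 60.
Iteration 4: no further components; recursion stops.
SUM(need) = 1 + 4 + 3 + 3 + 4 + 6 + 15 + 6 + 60 = 102.

102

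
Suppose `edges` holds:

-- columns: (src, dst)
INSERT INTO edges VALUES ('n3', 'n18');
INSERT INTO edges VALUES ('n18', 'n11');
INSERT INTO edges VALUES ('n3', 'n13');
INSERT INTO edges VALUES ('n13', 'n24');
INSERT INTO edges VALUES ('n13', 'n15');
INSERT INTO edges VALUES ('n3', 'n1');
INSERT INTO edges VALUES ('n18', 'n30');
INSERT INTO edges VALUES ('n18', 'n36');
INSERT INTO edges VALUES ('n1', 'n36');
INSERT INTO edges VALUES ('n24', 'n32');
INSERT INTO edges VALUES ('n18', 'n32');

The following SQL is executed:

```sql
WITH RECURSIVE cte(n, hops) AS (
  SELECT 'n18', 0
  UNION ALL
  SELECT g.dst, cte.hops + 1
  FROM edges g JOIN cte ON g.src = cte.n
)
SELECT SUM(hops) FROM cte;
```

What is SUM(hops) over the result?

4

Base: (n18, hops=0).
Iteration 1: edges from {n18} -> (n11, hops=1), (n30, hops=1), (n32, hops=1), (n36, hops=1).
Iteration 2: no outgoing edges from {n11,n30,n32,n36}; recursion stops.
SUM(hops) = 0 + 1 + 1 + 1 + 1 = 4.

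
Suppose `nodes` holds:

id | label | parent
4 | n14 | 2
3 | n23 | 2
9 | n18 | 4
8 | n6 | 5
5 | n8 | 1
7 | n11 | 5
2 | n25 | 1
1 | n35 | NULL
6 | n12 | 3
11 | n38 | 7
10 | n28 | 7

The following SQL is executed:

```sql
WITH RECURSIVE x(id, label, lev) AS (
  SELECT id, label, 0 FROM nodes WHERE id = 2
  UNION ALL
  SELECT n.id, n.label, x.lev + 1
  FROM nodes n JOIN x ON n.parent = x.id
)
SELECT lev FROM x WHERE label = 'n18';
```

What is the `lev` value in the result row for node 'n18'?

Base: id=2 (n25) at lev 0.
Iteration 1: rows with parent in {2} -> n23 (id 3, lev 1), n14 (id 4, lev 1).
Iteration 2: rows with parent in {3,4} -> n12 (id 6, lev 2), n18 (id 9, lev 2).
Iteration 3: no rows with parent in {6,9}; recursion stops.

2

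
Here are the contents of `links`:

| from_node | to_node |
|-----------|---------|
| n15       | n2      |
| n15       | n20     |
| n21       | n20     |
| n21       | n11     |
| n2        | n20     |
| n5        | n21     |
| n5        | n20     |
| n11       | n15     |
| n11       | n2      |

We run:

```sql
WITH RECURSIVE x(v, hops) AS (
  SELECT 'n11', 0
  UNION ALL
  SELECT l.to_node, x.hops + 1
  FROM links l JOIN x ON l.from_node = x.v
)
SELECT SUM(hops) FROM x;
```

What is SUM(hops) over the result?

Base: (n11, hops=0).
Iteration 1: edges from {n11} -> (n15, hops=1), (n2, hops=1).
Iteration 2: edges from {n15,n2} -> (n2, hops=2), (n20, hops=2) x2. [UNION ALL keeps all 3 new rows, including repeats]
Iteration 3: edges from {n2,n20} -> (n20, hops=3).
Iteration 4: no outgoing edges from {n20}; recursion stops.
SUM(hops) = 0 + 1 + 1 + 2 + 2 + 2 + 3 = 11.

11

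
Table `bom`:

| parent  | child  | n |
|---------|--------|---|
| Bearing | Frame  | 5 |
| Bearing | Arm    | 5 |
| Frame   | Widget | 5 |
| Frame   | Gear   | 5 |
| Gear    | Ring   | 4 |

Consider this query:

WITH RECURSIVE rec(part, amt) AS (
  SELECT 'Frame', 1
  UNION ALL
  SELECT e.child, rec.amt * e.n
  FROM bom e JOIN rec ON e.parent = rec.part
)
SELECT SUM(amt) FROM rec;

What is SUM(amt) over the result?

31

Base: (Frame, amt=1).
Iteration 1: components of {Frame} -> Gear = 1*5 = 5, Widget = 1*5 = 5.
Iteration 2: components of {Gear,Widget} -> Ring = 5*4 = 20.
Iteration 3: no further components; recursion stops.
SUM(amt) = 1 + 5 + 5 + 20 = 31.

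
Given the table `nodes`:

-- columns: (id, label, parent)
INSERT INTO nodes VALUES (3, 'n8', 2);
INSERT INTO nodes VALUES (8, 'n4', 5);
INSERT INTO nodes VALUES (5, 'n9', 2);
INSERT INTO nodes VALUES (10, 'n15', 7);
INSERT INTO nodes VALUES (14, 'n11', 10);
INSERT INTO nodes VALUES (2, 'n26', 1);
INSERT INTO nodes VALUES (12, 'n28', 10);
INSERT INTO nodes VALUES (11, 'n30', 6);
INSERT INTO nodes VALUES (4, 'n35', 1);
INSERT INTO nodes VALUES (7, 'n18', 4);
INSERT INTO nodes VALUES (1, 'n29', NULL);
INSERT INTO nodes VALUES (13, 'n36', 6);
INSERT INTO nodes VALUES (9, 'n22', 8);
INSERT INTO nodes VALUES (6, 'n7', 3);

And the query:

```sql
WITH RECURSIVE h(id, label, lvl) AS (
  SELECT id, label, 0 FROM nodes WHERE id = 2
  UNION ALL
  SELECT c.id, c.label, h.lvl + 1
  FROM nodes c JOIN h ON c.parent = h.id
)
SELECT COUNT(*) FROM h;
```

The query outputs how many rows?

8

Base: id=2 (n26) at lvl 0.
Iteration 1: rows with parent in {2} -> n8 (id 3, lvl 1), n9 (id 5, lvl 1).
Iteration 2: rows with parent in {3,5} -> n7 (id 6, lvl 2), n4 (id 8, lvl 2).
Iteration 3: rows with parent in {6,8} -> n22 (id 9, lvl 3), n30 (id 11, lvl 3), n36 (id 13, lvl 3).
Iteration 4: no rows with parent in {9,11,13}; recursion stops.
Total rows emitted: 8.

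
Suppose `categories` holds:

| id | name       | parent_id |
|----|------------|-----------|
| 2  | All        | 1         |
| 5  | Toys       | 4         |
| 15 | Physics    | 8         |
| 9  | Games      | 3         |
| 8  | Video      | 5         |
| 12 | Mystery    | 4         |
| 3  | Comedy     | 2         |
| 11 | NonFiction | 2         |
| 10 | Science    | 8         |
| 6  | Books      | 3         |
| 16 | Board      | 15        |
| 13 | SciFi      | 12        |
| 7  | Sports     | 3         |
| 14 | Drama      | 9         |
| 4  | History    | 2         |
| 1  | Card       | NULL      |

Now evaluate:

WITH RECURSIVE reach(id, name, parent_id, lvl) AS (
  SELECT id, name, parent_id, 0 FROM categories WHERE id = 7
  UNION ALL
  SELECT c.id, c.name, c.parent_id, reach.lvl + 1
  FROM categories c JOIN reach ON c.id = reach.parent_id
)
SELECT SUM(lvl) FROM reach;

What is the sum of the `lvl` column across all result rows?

Base: id=7 (Sports), parent_id=3, lvl 0.
Iteration 1: join on id=3 -> Comedy (id 3, parent_id=2, lvl 1).
Iteration 2: join on id=2 -> All (id 2, parent_id=1, lvl 2).
Iteration 3: join on id=1 -> Card (id 1, parent_id=NULL, lvl 3).
Iteration 4: parent_id is NULL; no match; recursion stops.
SUM(lvl) = 0 + 1 + 2 + 3 = 6.

6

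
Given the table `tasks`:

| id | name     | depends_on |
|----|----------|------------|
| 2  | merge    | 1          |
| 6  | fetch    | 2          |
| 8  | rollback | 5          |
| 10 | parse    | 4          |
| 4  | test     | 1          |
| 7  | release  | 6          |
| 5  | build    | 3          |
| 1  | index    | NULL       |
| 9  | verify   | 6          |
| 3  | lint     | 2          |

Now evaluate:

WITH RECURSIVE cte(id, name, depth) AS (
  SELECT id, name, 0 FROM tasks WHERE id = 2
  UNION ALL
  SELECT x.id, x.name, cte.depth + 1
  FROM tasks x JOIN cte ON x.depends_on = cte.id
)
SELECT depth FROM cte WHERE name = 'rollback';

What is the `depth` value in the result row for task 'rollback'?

3

Base: id=2 (merge) at depth 0.
Iteration 1: rows with depends_on in {2} -> lint (id 3, depth 1), fetch (id 6, depth 1).
Iteration 2: rows with depends_on in {3,6} -> build (id 5, depth 2), release (id 7, depth 2), verify (id 9, depth 2).
Iteration 3: rows with depends_on in {5,7,9} -> rollback (id 8, depth 3).
Iteration 4: no rows with depends_on in {8}; recursion stops.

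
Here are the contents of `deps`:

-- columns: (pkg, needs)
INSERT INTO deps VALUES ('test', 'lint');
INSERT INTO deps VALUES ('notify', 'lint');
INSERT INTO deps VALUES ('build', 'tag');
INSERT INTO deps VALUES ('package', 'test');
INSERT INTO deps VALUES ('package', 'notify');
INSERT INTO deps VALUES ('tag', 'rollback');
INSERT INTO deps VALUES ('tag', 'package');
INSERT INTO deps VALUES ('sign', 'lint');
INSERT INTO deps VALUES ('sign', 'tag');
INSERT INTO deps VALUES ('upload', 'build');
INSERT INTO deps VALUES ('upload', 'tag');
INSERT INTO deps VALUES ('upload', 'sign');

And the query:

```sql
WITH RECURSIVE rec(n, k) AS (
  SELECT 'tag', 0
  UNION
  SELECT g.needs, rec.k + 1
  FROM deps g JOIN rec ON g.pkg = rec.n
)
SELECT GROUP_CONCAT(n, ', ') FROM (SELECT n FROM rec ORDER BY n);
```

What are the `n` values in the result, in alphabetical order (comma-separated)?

Base: (tag, k=0).
Iteration 1: edges from {tag} -> (package, k=1), (rollback, k=1).
Iteration 2: edges from {package,rollback} -> (notify, k=2), (test, k=2).
Iteration 3: edges from {notify,test} -> (lint, k=3). [UNION drops 1 duplicate row(s)]
Iteration 4: no outgoing edges from {lint}; recursion stops.

lint, notify, package, rollback, tag, test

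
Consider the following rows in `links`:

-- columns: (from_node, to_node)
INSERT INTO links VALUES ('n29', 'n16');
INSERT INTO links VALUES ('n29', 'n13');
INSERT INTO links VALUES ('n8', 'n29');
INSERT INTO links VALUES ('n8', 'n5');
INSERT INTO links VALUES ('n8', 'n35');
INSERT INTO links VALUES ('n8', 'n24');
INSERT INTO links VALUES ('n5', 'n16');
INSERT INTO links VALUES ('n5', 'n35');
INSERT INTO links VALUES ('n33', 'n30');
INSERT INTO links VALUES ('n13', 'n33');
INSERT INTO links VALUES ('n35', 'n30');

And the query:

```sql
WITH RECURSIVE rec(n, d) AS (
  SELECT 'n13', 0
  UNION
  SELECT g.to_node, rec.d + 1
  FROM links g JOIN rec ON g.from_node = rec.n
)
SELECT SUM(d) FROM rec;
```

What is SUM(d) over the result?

3

Base: (n13, d=0).
Iteration 1: edges from {n13} -> (n33, d=1).
Iteration 2: edges from {n33} -> (n30, d=2).
Iteration 3: no outgoing edges from {n30}; recursion stops.
SUM(d) = 0 + 1 + 2 = 3.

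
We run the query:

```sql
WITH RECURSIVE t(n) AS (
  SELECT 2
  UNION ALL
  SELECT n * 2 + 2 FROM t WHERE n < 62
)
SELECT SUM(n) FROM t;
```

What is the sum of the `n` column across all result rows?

114

Base: n=2.
Iteration 1: 2 < 62 holds -> n = 2 * 2 + 2 = 6.
Iteration 2: 6 < 62 holds -> n = 6 * 2 + 2 = 14.
Iteration 3: 14 < 62 holds -> n = 14 * 2 + 2 = 30.
Iteration 4: 30 < 62 holds -> n = 30 * 2 + 2 = 62.
Iteration 5: 62 < 62 fails; recursion stops.
SUM(n) = 2 + 6 + 14 + 30 + 62 = 114.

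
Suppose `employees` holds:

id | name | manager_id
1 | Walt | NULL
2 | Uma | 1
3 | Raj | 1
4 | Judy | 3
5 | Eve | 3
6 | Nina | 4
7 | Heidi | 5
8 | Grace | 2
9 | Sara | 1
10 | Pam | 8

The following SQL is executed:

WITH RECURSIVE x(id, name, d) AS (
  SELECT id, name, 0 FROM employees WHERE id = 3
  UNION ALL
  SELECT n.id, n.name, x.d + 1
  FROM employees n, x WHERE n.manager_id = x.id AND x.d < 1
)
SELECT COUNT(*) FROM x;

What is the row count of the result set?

3

Base: id=3 (Raj) at d 0.
Iteration 1: rows with manager_id in {3} -> Judy (id 4, d 1), Eve (id 5, d 1).
Iteration 2: d < 1 fails for all current rows; recursion stops.
Total rows emitted: 3.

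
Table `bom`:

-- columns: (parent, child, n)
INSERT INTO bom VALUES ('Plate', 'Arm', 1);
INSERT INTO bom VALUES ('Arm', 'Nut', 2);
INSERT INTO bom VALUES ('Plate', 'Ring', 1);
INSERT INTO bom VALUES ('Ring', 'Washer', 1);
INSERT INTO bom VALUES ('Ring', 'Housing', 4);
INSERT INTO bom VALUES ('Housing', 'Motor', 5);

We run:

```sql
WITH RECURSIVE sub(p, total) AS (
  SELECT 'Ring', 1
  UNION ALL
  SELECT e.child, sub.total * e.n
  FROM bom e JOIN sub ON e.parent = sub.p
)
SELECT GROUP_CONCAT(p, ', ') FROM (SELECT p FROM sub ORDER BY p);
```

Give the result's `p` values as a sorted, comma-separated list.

Housing, Motor, Ring, Washer

Base: (Ring, total=1).
Iteration 1: components of {Ring} -> Housing = 1*4 = 4, Washer = 1*1 = 1.
Iteration 2: components of {Housing,Washer} -> Motor = 4*5 = 20.
Iteration 3: no further components; recursion stops.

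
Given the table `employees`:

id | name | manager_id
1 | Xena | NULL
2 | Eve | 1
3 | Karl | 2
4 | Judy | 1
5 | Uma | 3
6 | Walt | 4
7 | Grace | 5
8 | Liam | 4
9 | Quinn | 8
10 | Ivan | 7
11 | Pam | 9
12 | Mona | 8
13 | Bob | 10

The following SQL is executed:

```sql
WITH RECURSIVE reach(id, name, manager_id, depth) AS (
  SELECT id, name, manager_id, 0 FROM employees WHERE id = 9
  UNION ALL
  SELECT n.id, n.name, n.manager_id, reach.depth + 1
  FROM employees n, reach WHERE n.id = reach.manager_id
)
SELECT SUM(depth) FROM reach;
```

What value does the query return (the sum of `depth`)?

Base: id=9 (Quinn), manager_id=8, depth 0.
Iteration 1: join on id=8 -> Liam (id 8, manager_id=4, depth 1).
Iteration 2: join on id=4 -> Judy (id 4, manager_id=1, depth 2).
Iteration 3: join on id=1 -> Xena (id 1, manager_id=NULL, depth 3).
Iteration 4: manager_id is NULL; no match; recursion stops.
SUM(depth) = 0 + 1 + 2 + 3 = 6.

6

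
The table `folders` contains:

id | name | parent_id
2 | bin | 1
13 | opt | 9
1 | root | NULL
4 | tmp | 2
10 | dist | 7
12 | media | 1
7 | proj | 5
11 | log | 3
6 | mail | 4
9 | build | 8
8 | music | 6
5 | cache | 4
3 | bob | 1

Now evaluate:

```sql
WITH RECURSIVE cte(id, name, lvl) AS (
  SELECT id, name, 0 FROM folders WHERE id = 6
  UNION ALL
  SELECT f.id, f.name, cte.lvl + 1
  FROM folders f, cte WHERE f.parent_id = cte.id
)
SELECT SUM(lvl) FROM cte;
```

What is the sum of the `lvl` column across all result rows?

Base: id=6 (mail) at lvl 0.
Iteration 1: rows with parent_id in {6} -> music (id 8, lvl 1).
Iteration 2: rows with parent_id in {8} -> build (id 9, lvl 2).
Iteration 3: rows with parent_id in {9} -> opt (id 13, lvl 3).
Iteration 4: no rows with parent_id in {13}; recursion stops.
SUM(lvl) = 0 + 1 + 2 + 3 = 6.

6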